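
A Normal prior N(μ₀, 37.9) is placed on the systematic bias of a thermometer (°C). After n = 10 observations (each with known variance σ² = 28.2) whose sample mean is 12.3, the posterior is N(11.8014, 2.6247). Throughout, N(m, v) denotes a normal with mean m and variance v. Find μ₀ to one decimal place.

With known observation variance, the Normal–Normal posterior has precision τ_n = τ₀ + n/σ² and mean μ_n = (τ₀μ₀ + (n/σ²)x̄)/τ_n.
Here τ₀ = 1/37.9 = 0.026385 and τ_data = 10/28.2 = 0.354610, so τ_n = 0.380995.
Rearranging for μ₀: μ₀ = (μ_n·τ_n − τ_data·x̄)/τ₀ = (11.8014·0.380995 − 0.354610·12.3) / 0.026385 = 0.134571/0.026385 ≈ 5.1.

μ₀ = 5.1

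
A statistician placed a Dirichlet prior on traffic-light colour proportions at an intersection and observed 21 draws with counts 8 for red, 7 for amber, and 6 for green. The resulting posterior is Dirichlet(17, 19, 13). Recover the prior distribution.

Dirichlet(9, 12, 7)

For a Dirichlet(α) prior with multinomial counts c, the posterior is Dirichlet(α + c) componentwise.
Subtract each count from the matching posterior parameter: 17−8=9, 19−7=12, 13−6=7.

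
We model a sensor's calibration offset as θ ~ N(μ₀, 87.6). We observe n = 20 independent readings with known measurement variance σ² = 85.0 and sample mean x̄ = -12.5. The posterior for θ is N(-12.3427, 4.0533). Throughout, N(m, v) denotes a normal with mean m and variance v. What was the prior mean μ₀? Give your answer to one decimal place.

With known observation variance, the Normal–Normal posterior has precision τ_n = τ₀ + n/σ² and mean μ_n = (τ₀μ₀ + (n/σ²)x̄)/τ_n.
Here τ₀ = 1/87.6 = 0.011416 and τ_data = 20/85.0 = 0.235294, so τ_n = 0.246710.
Rearranging for μ₀: μ₀ = (μ_n·τ_n − τ_data·x̄)/τ₀ = (-12.3427·0.246710 − 0.235294·-12.5) / 0.011416 = -0.103893/0.011416 ≈ -9.1.

μ₀ = -9.1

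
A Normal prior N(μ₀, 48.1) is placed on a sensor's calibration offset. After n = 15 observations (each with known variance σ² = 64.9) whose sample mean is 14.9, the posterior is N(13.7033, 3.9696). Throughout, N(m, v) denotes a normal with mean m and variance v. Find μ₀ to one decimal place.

μ₀ = 0.4

The posterior mean is a precision-weighted average: μ_n = (τ₀μ₀ + τ_data·x̄)/(τ₀+τ_data), with τ₀=1/σ₀² and τ_data=n/σ².
Here τ₀ = 1/48.1 = 0.020790 and τ_data = 15/64.9 = 0.231125, so τ_n = 0.251915.
Rearranging for μ₀: μ₀ = (μ_n·τ_n − τ_data·x̄)/τ₀ = (13.7033·0.251915 − 0.231125·14.9) / 0.020790 = 0.008304/0.020790 ≈ 0.4.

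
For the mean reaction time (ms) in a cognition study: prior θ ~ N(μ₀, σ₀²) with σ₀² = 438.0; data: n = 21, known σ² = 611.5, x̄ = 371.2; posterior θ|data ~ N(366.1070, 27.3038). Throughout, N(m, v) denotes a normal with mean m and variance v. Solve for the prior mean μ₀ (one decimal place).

μ₀ = 289.5

With known observation variance, the Normal–Normal posterior has precision τ_n = τ₀ + n/σ² and mean μ_n = (τ₀μ₀ + (n/σ²)x̄)/τ_n.
Here τ₀ = 1/438.0 = 0.002283 and τ_data = 21/611.5 = 0.034342, so τ_n = 0.036625.
Rearranging for μ₀: μ₀ = (μ_n·τ_n − τ_data·x̄)/τ₀ = (366.1070·0.036625 − 0.034342·371.2) / 0.002283 = 0.660918/0.002283 ≈ 289.5.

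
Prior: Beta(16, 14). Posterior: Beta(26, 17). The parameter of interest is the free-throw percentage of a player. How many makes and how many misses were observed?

A Beta(a, b) prior with s successes and f failures in binomial data gives a Beta(a+s, b+f) posterior.
So s = 26 − 16 = 10 and f = 17 − 14 = 3.

10 makes and 3 misses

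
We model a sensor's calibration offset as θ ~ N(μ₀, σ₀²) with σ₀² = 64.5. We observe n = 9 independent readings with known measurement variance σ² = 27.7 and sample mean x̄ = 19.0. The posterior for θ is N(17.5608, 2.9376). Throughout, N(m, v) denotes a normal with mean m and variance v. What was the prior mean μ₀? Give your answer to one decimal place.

With known observation variance, the Normal–Normal posterior has precision τ_n = τ₀ + n/σ² and mean μ_n = (τ₀μ₀ + (n/σ²)x̄)/τ_n.
Here τ₀ = 1/64.5 = 0.015504 and τ_data = 9/27.7 = 0.324910, so τ_n = 0.340414.
Rearranging for μ₀: μ₀ = (μ_n·τ_n − τ_data·x̄)/τ₀ = (17.5608·0.340414 − 0.324910·19.0) / 0.015504 = -0.195348/0.015504 ≈ -12.6.

μ₀ = -12.6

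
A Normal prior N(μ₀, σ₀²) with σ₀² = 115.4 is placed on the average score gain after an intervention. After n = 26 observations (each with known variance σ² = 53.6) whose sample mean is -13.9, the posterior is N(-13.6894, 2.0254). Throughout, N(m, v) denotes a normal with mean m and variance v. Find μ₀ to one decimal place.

μ₀ = -1.9

The posterior mean is a precision-weighted average: μ_n = (τ₀μ₀ + τ_data·x̄)/(τ₀+τ_data), with τ₀=1/σ₀² and τ_data=n/σ².
Here τ₀ = 1/115.4 = 0.008666 and τ_data = 26/53.6 = 0.485075, so τ_n = 0.493741.
Rearranging for μ₀: μ₀ = (μ_n·τ_n − τ_data·x̄)/τ₀ = (-13.6894·0.493741 − 0.485075·-13.9) / 0.008666 = -0.016476/0.008666 ≈ -1.9.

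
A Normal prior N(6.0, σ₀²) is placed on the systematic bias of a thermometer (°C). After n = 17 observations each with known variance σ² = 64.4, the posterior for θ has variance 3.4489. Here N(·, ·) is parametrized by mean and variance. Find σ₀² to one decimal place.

For the Normal–Normal model with known σ², precisions add: τ_n = τ₀ + n/σ².
So 1/σ₀² = 1/3.4489 − 17/64.4 = 0.289948 − 0.263975 = 0.025973.
Hence σ₀² = 1/0.025973 ≈ 38.5.

σ₀² = 38.5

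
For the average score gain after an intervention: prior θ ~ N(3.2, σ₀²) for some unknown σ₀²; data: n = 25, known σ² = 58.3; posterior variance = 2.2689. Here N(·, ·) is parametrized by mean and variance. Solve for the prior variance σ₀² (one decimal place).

For the Normal–Normal model with known σ², precisions add: τ_n = τ₀ + n/σ².
So 1/σ₀² = 1/2.2689 − 25/58.3 = 0.440742 − 0.428816 = 0.011926.
Hence σ₀² = 1/0.011926 ≈ 83.9.

σ₀² = 83.9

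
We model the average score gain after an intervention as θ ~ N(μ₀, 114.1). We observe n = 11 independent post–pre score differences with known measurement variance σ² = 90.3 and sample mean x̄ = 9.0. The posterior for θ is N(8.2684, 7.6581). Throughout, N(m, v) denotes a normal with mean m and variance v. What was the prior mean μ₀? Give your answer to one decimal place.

The posterior mean is a precision-weighted average: μ_n = (τ₀μ₀ + τ_data·x̄)/(τ₀+τ_data), with τ₀=1/σ₀² and τ_data=n/σ².
Here τ₀ = 1/114.1 = 0.008764 and τ_data = 11/90.3 = 0.121816, so τ_n = 0.130580.
Rearranging for μ₀: μ₀ = (μ_n·τ_n − τ_data·x̄)/τ₀ = (8.2684·0.130580 − 0.121816·9.0) / 0.008764 = -0.016656/0.008764 ≈ -1.9.

μ₀ = -1.9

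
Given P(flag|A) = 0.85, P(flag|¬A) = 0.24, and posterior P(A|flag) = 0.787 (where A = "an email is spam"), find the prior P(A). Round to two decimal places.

P(A) = 0.51

Bayes' rule in odds form gives O(A|E) = O(A)·[P(E|A)/P(E|¬A)], hence O(A) = O(A|E)/LR.
Posterior odds = 0.787/(1−0.787) = 3.6948. LR = 0.85/0.24 = 3.5417.
Prior odds = 3.6948/3.5417 = 1.0432, so P(A) = 1.0432/(1+1.0432) ≈ 0.51.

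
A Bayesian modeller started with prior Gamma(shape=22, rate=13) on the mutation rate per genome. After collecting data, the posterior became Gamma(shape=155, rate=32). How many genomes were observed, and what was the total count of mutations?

Gamma–Poisson conjugacy: posterior shape = α + Σxᵢ, posterior rate = β + n.
Matching: Σxᵢ = 155 − 22 = 133 and n = 32 − 13 = 19.

n = 19 genomes with total 133 mutations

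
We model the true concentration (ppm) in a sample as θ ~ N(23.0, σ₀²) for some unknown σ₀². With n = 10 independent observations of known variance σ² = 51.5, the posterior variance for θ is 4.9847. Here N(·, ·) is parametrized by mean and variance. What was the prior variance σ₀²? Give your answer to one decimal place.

Posterior precision equals prior precision plus data precision: 1/σ_n² = 1/σ₀² + n/σ².
So 1/σ₀² = 1/4.9847 − 10/51.5 = 0.200614 − 0.194175 = 0.006439.
Hence σ₀² = 1/0.006439 ≈ 155.3.

σ₀² = 155.3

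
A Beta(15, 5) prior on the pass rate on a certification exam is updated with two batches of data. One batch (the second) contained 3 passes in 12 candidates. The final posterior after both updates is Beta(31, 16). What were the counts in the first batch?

13 passes and 2 failures

Sequential conjugate updates are equivalent to a single update on the pooled data, so total successes = posterior α − prior α and total failures = posterior β − prior β.
Total across both batches: 31−15=16 passes, 16−5=11 failures.
Subtract the second batch: 16−3=13 passes and 11−9=2 failures.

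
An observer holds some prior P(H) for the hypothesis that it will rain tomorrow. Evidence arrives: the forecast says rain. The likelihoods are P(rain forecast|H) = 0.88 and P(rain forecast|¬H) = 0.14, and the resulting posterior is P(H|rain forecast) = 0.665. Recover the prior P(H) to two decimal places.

P(H) = 0.24

Bayes' rule in odds form gives O(H|E) = O(H)·[P(E|H)/P(E|¬H)], hence O(H) = O(H|E)/LR.
Posterior odds = 0.665/(1−0.665) = 1.9851. LR = 0.88/0.14 = 6.2857.
Prior odds = 1.9851/6.2857 = 0.3158, so P(H) = 0.3158/(1+0.3158) ≈ 0.24.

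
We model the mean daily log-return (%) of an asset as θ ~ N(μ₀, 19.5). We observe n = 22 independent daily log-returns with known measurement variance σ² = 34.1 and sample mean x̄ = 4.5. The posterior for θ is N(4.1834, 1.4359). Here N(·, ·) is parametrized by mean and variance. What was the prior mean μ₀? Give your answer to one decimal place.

The posterior mean is a precision-weighted average: μ_n = (τ₀μ₀ + τ_data·x̄)/(τ₀+τ_data), with τ₀=1/σ₀² and τ_data=n/σ².
Here τ₀ = 1/19.5 = 0.051282 and τ_data = 22/34.1 = 0.645161, so τ_n = 0.696443.
Rearranging for μ₀: μ₀ = (μ_n·τ_n − τ_data·x̄)/τ₀ = (4.1834·0.696443 − 0.645161·4.5) / 0.051282 = 0.010275/0.051282 ≈ 0.2.

μ₀ = 0.2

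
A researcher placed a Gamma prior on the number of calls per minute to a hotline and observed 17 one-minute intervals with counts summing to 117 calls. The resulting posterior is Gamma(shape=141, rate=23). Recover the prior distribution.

Gamma–Poisson conjugacy: posterior shape = α + Σxᵢ, posterior rate = β + n.
So α = 141 − 117 = 24 and β = 23 − 17 = 6.

Gamma(shape=24, rate=6)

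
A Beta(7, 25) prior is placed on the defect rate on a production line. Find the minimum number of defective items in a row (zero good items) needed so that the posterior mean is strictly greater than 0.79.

After k defective items and 0 good items the posterior is Beta(7+k, 25), with mean (7+k)/(7+25+k).
Set (7+k)/(32+k) > 0.79 and solve: k > (0.79·32 − 7)/(1 − 0.79) = 87.048.
The smallest integer exceeding 87.048 is 88.

k = 88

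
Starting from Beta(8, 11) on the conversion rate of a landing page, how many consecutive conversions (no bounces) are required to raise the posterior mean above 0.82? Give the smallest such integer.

k = 43

After k conversions and 0 bounces the posterior is Beta(8+k, 11), with mean (8+k)/(8+11+k).
Set (8+k)/(19+k) > 0.82 and solve: k > (0.82·19 − 8)/(1 − 0.82) = 42.111.
The smallest integer exceeding 42.111 is 43, and checking k=43: (51)/(62) = 0.8226 > 0.82.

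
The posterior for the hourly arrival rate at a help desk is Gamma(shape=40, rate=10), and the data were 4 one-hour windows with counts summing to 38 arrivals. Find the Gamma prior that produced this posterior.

Gamma–Poisson conjugacy: posterior shape = α + Σxᵢ, posterior rate = β + n.
So α = 40 − 38 = 2 and β = 10 − 4 = 6.

Gamma(shape=2, rate=6)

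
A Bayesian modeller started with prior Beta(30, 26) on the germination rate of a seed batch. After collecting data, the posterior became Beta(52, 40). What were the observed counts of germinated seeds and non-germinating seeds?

22 germinated seeds and 14 non-germinating seeds

Under Beta–binomial conjugacy the posterior parameters are (α+s, β+f).
Match parameters: s=52−30=22, f=40−26=14.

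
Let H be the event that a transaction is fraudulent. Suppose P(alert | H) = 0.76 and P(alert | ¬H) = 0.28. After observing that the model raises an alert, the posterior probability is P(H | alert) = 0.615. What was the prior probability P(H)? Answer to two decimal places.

P(H) = 0.37

In odds form, posterior odds = prior odds × likelihood ratio, so prior odds = posterior odds ÷ LR.
Posterior odds = 0.615/(1−0.615) = 1.5974. LR = 0.76/0.28 = 2.7143.
Prior odds = 1.5974/2.7143 = 0.5885, so P(H) = 0.5885/(1+0.5885) ≈ 0.37.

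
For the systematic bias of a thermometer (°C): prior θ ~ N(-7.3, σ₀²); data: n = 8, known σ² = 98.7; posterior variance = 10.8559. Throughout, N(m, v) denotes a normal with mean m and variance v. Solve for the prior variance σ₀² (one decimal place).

σ₀² = 90.4

Posterior precision equals prior precision plus data precision: 1/σ_n² = 1/σ₀² + n/σ².
So 1/σ₀² = 1/10.8559 − 8/98.7 = 0.092116 − 0.081054 = 0.011062.
Hence σ₀² = 1/0.011062 ≈ 90.4.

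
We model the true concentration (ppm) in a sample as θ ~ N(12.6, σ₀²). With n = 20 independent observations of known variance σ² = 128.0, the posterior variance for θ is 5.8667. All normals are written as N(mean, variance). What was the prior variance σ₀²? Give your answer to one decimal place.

Posterior precision equals prior precision plus data precision: 1/σ_n² = 1/σ₀² + n/σ².
So 1/σ₀² = 1/5.8667 − 20/128.0 = 0.170454 − 0.156250 = 0.014204.
Hence σ₀² = 1/0.014204 ≈ 70.4.

σ₀² = 70.4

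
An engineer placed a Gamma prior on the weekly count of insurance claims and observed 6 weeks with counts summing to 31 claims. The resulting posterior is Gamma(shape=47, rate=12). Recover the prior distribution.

Gamma(shape=16, rate=6)

Gamma–Poisson conjugacy: posterior shape = α + Σxᵢ, posterior rate = β + n.
So α = 47 − 31 = 16 and β = 12 − 6 = 6.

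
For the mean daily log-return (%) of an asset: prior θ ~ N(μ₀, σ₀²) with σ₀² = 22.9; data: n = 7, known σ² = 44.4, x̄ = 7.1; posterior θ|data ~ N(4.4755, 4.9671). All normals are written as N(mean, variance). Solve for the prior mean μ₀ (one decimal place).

μ₀ = -5.0

The posterior mean is a precision-weighted average: μ_n = (τ₀μ₀ + τ_data·x̄)/(τ₀+τ_data), with τ₀=1/σ₀² and τ_data=n/σ².
Here τ₀ = 1/22.9 = 0.043668 and τ_data = 7/44.4 = 0.157658, so τ_n = 0.201326.
Rearranging for μ₀: μ₀ = (μ_n·τ_n − τ_data·x̄)/τ₀ = (4.4755·0.201326 − 0.157658·7.1) / 0.043668 = -0.218337/0.043668 ≈ -5.0.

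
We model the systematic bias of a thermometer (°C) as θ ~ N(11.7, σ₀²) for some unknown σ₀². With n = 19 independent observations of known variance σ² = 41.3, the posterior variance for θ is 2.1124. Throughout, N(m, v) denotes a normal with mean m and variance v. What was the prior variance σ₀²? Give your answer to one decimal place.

Posterior precision equals prior precision plus data precision: 1/σ_n² = 1/σ₀² + n/σ².
So 1/σ₀² = 1/2.1124 − 19/41.3 = 0.473395 − 0.460048 = 0.013347.
Hence σ₀² = 1/0.013347 ≈ 74.9.

σ₀² = 74.9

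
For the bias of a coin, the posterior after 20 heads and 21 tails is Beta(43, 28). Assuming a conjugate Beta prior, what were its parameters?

Under Beta–binomial conjugacy the posterior parameters are (a+s, b+f).
So a = 43 − 20 = 23 and b = 28 − 21 = 7.

Beta(23, 7)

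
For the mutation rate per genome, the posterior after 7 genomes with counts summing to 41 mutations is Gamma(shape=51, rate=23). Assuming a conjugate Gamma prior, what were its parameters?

Gamma(shape=10, rate=16)

A Gamma(α, β) prior (rate parametrization) on a Poisson rate with n observations summing to S gives posterior Gamma(α+S, β+n).
So α = 51 − 41 = 10 and β = 23 − 7 = 16.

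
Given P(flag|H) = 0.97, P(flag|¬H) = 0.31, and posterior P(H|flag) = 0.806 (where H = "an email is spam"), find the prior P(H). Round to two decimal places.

In odds form, posterior odds = prior odds × likelihood ratio, so prior odds = posterior odds ÷ LR.
Posterior odds = 0.806/(1−0.806) = 4.1546. LR = 0.97/0.31 = 3.1290.
Prior odds = 4.1546/3.1290 = 1.3278, so P(H) = 1.3278/(1+1.3278) ≈ 0.57.

P(H) = 0.57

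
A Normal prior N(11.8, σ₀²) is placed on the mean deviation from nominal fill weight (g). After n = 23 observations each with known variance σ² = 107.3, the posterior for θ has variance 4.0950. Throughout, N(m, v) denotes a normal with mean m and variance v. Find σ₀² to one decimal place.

For the Normal–Normal model with known σ², precisions add: τ_n = τ₀ + n/σ².
So 1/σ₀² = 1/4.0950 − 23/107.3 = 0.244200 − 0.214352 = 0.029848.
Hence σ₀² = 1/0.029848 ≈ 33.5.

σ₀² = 33.5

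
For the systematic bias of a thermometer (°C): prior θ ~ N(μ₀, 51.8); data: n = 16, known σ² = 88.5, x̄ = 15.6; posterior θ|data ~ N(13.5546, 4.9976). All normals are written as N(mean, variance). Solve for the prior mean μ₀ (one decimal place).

μ₀ = -5.6

The posterior mean is a precision-weighted average: μ_n = (τ₀μ₀ + τ_data·x̄)/(τ₀+τ_data), with τ₀=1/σ₀² and τ_data=n/σ².
Here τ₀ = 1/51.8 = 0.019305 and τ_data = 16/88.5 = 0.180791, so τ_n = 0.200096.
Rearranging for μ₀: μ₀ = (μ_n·τ_n − τ_data·x̄)/τ₀ = (13.5546·0.200096 − 0.180791·15.6) / 0.019305 = -0.108118/0.019305 ≈ -5.6.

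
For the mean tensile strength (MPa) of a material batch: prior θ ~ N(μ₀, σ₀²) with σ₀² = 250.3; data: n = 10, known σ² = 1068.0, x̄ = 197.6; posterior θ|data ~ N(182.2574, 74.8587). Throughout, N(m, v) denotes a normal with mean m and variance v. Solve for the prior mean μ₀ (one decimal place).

μ₀ = 146.3

The posterior mean is a precision-weighted average: μ_n = (τ₀μ₀ + τ_data·x̄)/(τ₀+τ_data), with τ₀=1/σ₀² and τ_data=n/σ².
Here τ₀ = 1/250.3 = 0.003995 and τ_data = 10/1068.0 = 0.009363, so τ_n = 0.013358.
Rearranging for μ₀: μ₀ = (μ_n·τ_n − τ_data·x̄)/τ₀ = (182.2574·0.013358 − 0.009363·197.6) / 0.003995 = 0.584466/0.003995 ≈ 146.3.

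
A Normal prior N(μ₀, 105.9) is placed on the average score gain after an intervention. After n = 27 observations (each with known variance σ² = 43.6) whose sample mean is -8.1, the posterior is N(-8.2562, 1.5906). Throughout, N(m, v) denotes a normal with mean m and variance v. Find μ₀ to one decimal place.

With known observation variance, the Normal–Normal posterior has precision τ_n = τ₀ + n/σ² and mean μ_n = (τ₀μ₀ + (n/σ²)x̄)/τ_n.
Here τ₀ = 1/105.9 = 0.009443 and τ_data = 27/43.6 = 0.619266, so τ_n = 0.628709.
Rearranging for μ₀: μ₀ = (μ_n·τ_n − τ_data·x̄)/τ₀ = (-8.2562·0.628709 − 0.619266·-8.1) / 0.009443 = -0.174693/0.009443 ≈ -18.5.

μ₀ = -18.5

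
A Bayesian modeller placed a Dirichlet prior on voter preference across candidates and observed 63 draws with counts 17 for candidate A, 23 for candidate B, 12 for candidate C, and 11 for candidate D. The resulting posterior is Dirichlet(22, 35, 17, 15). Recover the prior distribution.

Dirichlet(5, 12, 5, 4)

For a Dirichlet(α) prior with multinomial counts c, the posterior is Dirichlet(α + c) componentwise.
Subtract each count from the matching posterior parameter: 22−17=5, 35−23=12, 17−12=5, 15−11=4.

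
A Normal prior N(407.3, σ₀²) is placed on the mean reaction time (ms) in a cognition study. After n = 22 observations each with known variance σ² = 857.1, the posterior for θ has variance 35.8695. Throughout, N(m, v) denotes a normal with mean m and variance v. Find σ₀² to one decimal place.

σ₀² = 452.3

For the Normal–Normal model with known σ², precisions add: τ_n = τ₀ + n/σ².
So 1/σ₀² = 1/35.8695 − 22/857.1 = 0.027879 − 0.025668 = 0.002211.
Hence σ₀² = 1/0.002211 ≈ 452.3.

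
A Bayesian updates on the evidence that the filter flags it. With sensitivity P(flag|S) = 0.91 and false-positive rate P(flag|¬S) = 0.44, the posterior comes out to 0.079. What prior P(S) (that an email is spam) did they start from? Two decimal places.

In odds form, posterior odds = prior odds × likelihood ratio, so prior odds = posterior odds ÷ LR.
Posterior odds = 0.079/(1−0.079) = 0.0858. LR = 0.91/0.44 = 2.0682.
Prior odds = 0.0858/2.0682 = 0.0415, so P(S) = 0.0415/(1+0.0415) ≈ 0.04.

P(S) = 0.04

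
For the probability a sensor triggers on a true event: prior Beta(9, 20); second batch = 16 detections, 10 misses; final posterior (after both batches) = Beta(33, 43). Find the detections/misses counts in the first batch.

8 detections and 13 misses

Sequential conjugate updates are equivalent to a single update on the pooled data, so total successes = posterior α − prior α and total failures = posterior β − prior β.
Total across both batches: 33−9=24 detections, 43−20=23 misses.
Subtract the second batch: 24−16=8 detections and 23−10=13 misses.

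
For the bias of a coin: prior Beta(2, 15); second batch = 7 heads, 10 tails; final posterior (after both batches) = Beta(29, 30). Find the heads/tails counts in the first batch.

20 heads and 5 tails

Sequential conjugate updates are equivalent to a single update on the pooled data, so total successes = posterior α − prior α and total failures = posterior β − prior β.
Total across both batches: 29−2=27 heads, 30−15=15 tails.
Subtract the second batch: 27−7=20 heads and 15−10=5 tails.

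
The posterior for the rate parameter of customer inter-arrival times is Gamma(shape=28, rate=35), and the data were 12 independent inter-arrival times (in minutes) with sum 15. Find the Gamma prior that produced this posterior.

Gamma(shape=16, rate=20)

For an exponential likelihood with a Gamma(α, β) prior on the rate, n observations with total T give posterior Gamma(α+n, β+T).
So α = 28 − 12 = 16 and β = 35 − 15 = 20.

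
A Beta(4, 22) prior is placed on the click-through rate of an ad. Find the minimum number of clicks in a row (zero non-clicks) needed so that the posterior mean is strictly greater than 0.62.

After k clicks and 0 non-clicks the posterior is Beta(4+k, 22), with mean (4+k)/(4+22+k).
Set (4+k)/(26+k) > 0.62 and solve: k > (0.62·26 − 4)/(1 − 0.62) = 31.895.
The smallest integer exceeding 31.895 is 32, and checking k=32: (36)/(58) = 0.6207 > 0.62.

k = 32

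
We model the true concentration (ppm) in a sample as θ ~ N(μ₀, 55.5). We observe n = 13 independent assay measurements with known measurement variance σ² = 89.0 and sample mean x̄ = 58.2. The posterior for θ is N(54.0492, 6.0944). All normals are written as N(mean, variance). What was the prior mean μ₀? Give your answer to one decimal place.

The posterior mean is a precision-weighted average: μ_n = (τ₀μ₀ + τ_data·x̄)/(τ₀+τ_data), with τ₀=1/σ₀² and τ_data=n/σ².
Here τ₀ = 1/55.5 = 0.018018 and τ_data = 13/89.0 = 0.146067, so τ_n = 0.164085.
Rearranging for μ₀: μ₀ = (μ_n·τ_n − τ_data·x̄)/τ₀ = (54.0492·0.164085 − 0.146067·58.2) / 0.018018 = 0.367564/0.018018 ≈ 20.4.

μ₀ = 20.4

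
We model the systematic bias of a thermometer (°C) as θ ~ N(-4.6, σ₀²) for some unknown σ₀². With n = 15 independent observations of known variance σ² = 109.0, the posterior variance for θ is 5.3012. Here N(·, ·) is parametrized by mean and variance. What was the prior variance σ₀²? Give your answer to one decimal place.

Posterior precision equals prior precision plus data precision: 1/σ_n² = 1/σ₀² + n/σ².
So 1/σ₀² = 1/5.3012 − 15/109.0 = 0.188637 − 0.137615 = 0.051022.
Hence σ₀² = 1/0.051022 ≈ 19.6.

σ₀² = 19.6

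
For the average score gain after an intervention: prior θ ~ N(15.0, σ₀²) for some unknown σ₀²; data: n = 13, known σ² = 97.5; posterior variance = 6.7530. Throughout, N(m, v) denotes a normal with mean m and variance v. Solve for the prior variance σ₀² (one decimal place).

For the Normal–Normal model with known σ², precisions add: τ_n = τ₀ + n/σ².
So 1/σ₀² = 1/6.7530 − 13/97.5 = 0.148082 − 0.133333 = 0.014749.
Hence σ₀² = 1/0.014749 ≈ 67.8.

σ₀² = 67.8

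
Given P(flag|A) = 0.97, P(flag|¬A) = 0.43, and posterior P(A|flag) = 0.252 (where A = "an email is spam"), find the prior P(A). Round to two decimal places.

Bayes' rule in odds form gives O(A|E) = O(A)·[P(E|A)/P(E|¬A)], hence O(A) = O(A|E)/LR.
Posterior odds = 0.252/(1−0.252) = 0.3369. LR = 0.97/0.43 = 2.2558.
Prior odds = 0.3369/2.2558 = 0.1493, so P(A) = 0.1493/(1+0.1493) ≈ 0.13.

P(A) = 0.13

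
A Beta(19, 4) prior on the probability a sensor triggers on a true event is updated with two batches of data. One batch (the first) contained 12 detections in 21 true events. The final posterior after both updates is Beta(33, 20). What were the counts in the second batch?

Because Beta–binomial updating is additive in the counts, the combined data contributed (α_post−α_prior, β_post−β_prior) successes and failures.
Total across both batches: 33−19=14 detections, 20−4=16 misses.
Subtract the first batch: 14−12=2 detections and 16−9=7 misses.

2 detections and 7 misses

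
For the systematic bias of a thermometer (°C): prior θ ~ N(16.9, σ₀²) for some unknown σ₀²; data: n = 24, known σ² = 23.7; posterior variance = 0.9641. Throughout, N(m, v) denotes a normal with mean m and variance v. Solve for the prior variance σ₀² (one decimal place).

σ₀² = 40.7

Posterior precision equals prior precision plus data precision: 1/σ_n² = 1/σ₀² + n/σ².
So 1/σ₀² = 1/0.9641 − 24/23.7 = 1.037237 − 1.012658 = 0.024579.
Hence σ₀² = 1/0.024579 ≈ 40.7.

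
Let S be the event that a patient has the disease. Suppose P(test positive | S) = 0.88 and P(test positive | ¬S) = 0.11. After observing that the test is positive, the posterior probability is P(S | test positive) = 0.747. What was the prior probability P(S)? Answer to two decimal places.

P(S) = 0.27

Bayes' rule in odds form gives O(S|E) = O(S)·[P(E|S)/P(E|¬S)], hence O(S) = O(S|E)/LR.
Posterior odds = 0.747/(1−0.747) = 2.9526. LR = 0.88/0.11 = 8.0000.
Prior odds = 2.9526/8.0000 = 0.3691, so P(S) = 0.3691/(1+0.3691) ≈ 0.27.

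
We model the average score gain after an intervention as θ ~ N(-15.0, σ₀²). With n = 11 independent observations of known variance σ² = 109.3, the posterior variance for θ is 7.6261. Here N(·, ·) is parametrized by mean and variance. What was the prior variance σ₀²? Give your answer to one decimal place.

σ₀² = 32.8

Posterior precision equals prior precision plus data precision: 1/σ_n² = 1/σ₀² + n/σ².
So 1/σ₀² = 1/7.6261 − 11/109.3 = 0.131129 − 0.100640 = 0.030489.
Hence σ₀² = 1/0.030489 ≈ 32.8.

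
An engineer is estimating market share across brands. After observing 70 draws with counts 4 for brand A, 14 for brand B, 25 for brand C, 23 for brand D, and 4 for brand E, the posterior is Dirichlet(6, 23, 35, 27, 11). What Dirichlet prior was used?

For a Dirichlet(α) prior with multinomial counts c, the posterior is Dirichlet(α + c) componentwise.
Subtract each count from the matching posterior parameter: 6−4=2, 23−14=9, 35−25=10, 27−23=4, 11−4=7.

Dirichlet(2, 9, 10, 4, 7)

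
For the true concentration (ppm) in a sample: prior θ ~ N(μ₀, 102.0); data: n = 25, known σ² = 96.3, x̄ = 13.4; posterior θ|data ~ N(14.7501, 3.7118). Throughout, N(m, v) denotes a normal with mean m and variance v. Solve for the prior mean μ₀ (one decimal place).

μ₀ = 50.5

The posterior mean is a precision-weighted average: μ_n = (τ₀μ₀ + τ_data·x̄)/(τ₀+τ_data), with τ₀=1/σ₀² and τ_data=n/σ².
Here τ₀ = 1/102.0 = 0.009804 and τ_data = 25/96.3 = 0.259605, so τ_n = 0.269409.
Rearranging for μ₀: μ₀ = (μ_n·τ_n − τ_data·x̄)/τ₀ = (14.7501·0.269409 − 0.259605·13.4) / 0.009804 = 0.495103/0.009804 ≈ 50.5.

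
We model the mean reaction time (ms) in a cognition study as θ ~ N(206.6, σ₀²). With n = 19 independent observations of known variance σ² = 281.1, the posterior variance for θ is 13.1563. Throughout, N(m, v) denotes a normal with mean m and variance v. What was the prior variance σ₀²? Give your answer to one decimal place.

σ₀² = 118.8

For the Normal–Normal model with known σ², precisions add: τ_n = τ₀ + n/σ².
So 1/σ₀² = 1/13.1563 − 19/281.1 = 0.076009 − 0.067592 = 0.008417.
Hence σ₀² = 1/0.008417 ≈ 118.8.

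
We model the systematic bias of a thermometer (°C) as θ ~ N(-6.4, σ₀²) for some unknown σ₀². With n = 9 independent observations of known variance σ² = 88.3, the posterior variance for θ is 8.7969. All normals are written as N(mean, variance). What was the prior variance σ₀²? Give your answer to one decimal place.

For the Normal–Normal model with known σ², precisions add: τ_n = τ₀ + n/σ².
So 1/σ₀² = 1/8.7969 − 9/88.3 = 0.113676 − 0.101925 = 0.011751.
Hence σ₀² = 1/0.011751 ≈ 85.1.

σ₀² = 85.1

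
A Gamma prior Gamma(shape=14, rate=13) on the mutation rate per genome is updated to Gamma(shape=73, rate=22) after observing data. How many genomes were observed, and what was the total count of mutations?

A Gamma(α, β) prior (rate parametrization) on a Poisson rate with n observations summing to S gives posterior Gamma(α+S, β+n).
Matching: Σxᵢ = 73 − 14 = 59 and n = 22 − 13 = 9.

n = 9 genomes with total 59 mutations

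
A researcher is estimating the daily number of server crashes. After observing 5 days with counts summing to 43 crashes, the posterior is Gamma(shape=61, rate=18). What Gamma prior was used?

A Gamma(α, β) prior (rate parametrization) on a Poisson rate with n observations summing to S gives posterior Gamma(α+S, β+n).
So α = 61 − 43 = 18 and β = 18 − 5 = 13.

Gamma(shape=18, rate=13)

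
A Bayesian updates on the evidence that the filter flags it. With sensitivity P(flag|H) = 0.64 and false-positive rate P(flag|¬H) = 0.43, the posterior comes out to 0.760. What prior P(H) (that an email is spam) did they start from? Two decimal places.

In odds form, posterior odds = prior odds × likelihood ratio, so prior odds = posterior odds ÷ LR.
Posterior odds = 0.760/(1−0.760) = 3.1667. LR = 0.64/0.43 = 1.4884.
Prior odds = 3.1667/1.4884 = 2.1276, so P(H) = 2.1276/(1+2.1276) ≈ 0.68.

P(H) = 0.68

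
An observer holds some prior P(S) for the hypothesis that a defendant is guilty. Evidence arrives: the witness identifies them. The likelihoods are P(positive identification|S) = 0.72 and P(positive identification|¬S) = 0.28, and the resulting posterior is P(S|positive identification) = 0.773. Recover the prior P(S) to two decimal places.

P(S) = 0.57

Bayes' rule in odds form gives O(S|E) = O(S)·[P(E|S)/P(E|¬S)], hence O(S) = O(S|E)/LR.
Posterior odds = 0.773/(1−0.773) = 3.4053. LR = 0.72/0.28 = 2.5714.
Prior odds = 3.4053/2.5714 = 1.3243, so P(S) = 1.3243/(1+1.3243) ≈ 0.57.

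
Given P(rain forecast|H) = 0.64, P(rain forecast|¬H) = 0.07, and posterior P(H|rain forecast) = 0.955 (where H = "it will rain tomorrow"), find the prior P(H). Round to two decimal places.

P(H) = 0.70

In odds form, posterior odds = prior odds × likelihood ratio, so prior odds = posterior odds ÷ LR.
Posterior odds = 0.955/(1−0.955) = 21.2222. LR = 0.64/0.07 = 9.1429.
Prior odds = 21.2222/9.1429 = 2.3212, so P(H) = 2.3212/(1+2.3212) ≈ 0.70.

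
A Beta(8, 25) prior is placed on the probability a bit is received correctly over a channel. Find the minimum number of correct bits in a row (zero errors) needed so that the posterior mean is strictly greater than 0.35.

After k correct bits and 0 errors the posterior is Beta(8+k, 25), with mean (8+k)/(8+25+k).
Set (8+k)/(33+k) > 0.35 and solve: k > (0.35·33 − 8)/(1 − 0.35) = 5.462.
The smallest integer exceeding 5.462 is 6, and checking k=6: (14)/(39) = 0.3590 > 0.35.

k = 6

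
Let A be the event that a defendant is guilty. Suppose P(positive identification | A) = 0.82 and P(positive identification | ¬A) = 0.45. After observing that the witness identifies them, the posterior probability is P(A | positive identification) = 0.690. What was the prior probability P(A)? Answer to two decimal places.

P(A) = 0.55

In odds form, posterior odds = prior odds × likelihood ratio, so prior odds = posterior odds ÷ LR.
Posterior odds = 0.690/(1−0.690) = 2.2258. LR = 0.82/0.45 = 1.8222.
Prior odds = 2.2258/1.8222 = 1.2215, so P(A) = 1.2215/(1+1.2215) ≈ 0.55.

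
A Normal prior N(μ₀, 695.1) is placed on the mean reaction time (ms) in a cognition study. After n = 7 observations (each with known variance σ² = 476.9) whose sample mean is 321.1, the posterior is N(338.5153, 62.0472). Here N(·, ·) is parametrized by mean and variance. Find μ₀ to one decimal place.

The posterior mean is a precision-weighted average: μ_n = (τ₀μ₀ + τ_data·x̄)/(τ₀+τ_data), with τ₀=1/σ₀² and τ_data=n/σ².
Here τ₀ = 1/695.1 = 0.001439 and τ_data = 7/476.9 = 0.014678, so τ_n = 0.016117.
Rearranging for μ₀: μ₀ = (μ_n·τ_n − τ_data·x̄)/τ₀ = (338.5153·0.016117 − 0.014678·321.1) / 0.001439 = 0.742745/0.001439 ≈ 516.2.

μ₀ = 516.2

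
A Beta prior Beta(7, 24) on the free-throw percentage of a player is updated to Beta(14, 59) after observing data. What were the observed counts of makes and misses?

7 makes and 35 misses

Under Beta–binomial conjugacy the posterior parameters are (α+s, β+f).
So s = 14 − 7 = 7 and f = 59 − 24 = 35.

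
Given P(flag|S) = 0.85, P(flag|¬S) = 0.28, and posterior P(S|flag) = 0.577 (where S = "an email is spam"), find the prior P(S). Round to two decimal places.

P(S) = 0.31

In odds form, posterior odds = prior odds × likelihood ratio, so prior odds = posterior odds ÷ LR.
Posterior odds = 0.577/(1−0.577) = 1.3641. LR = 0.85/0.28 = 3.0357.
Prior odds = 1.3641/3.0357 = 0.4494, so P(S) = 0.4494/(1+0.4494) ≈ 0.31.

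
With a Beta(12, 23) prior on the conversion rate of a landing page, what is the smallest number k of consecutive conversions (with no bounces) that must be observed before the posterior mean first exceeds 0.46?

After k conversions and 0 bounces the posterior is Beta(12+k, 23), with mean (12+k)/(12+23+k).
Set (12+k)/(35+k) > 0.46 and solve: k > (0.46·35 − 12)/(1 − 0.46) = 7.593.
The smallest integer exceeding 7.593 is 8, and checking k=8: (20)/(43) = 0.4651 > 0.46.

k = 8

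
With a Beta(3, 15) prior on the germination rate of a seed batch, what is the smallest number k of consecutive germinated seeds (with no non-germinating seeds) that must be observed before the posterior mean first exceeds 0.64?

k = 24

After k germinated seeds and 0 non-germinating seeds the posterior is Beta(3+k, 15), with mean (3+k)/(3+15+k).
Set (3+k)/(18+k) > 0.64 and solve: k > (0.64·18 − 3)/(1 − 0.64) = 23.667.
The smallest integer exceeding 23.667 is 24.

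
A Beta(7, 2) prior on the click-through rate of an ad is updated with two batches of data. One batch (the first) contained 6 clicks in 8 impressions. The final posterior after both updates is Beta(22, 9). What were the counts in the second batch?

Because Beta–binomial updating is additive in the counts, the combined data contributed (α_post−α_prior, β_post−β_prior) successes and failures.
Total across both batches: 22−7=15 clicks, 9−2=7 non-clicks.
Subtract the first batch: 15−6=9 clicks and 7−2=5 non-clicks.

9 clicks and 5 non-clicks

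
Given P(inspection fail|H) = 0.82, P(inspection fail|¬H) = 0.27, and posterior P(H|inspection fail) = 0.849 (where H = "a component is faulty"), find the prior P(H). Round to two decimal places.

P(H) = 0.65

Bayes' rule in odds form gives O(H|E) = O(H)·[P(E|H)/P(E|¬H)], hence O(H) = O(H|E)/LR.
Posterior odds = 0.849/(1−0.849) = 5.6225. LR = 0.82/0.27 = 3.0370.
Prior odds = 5.6225/3.0370 = 1.8513, so P(H) = 1.8513/(1+1.8513) ≈ 0.65.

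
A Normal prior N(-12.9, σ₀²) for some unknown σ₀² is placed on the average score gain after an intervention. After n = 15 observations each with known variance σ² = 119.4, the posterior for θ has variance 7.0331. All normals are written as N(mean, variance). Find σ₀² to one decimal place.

σ₀² = 60.4

Posterior precision equals prior precision plus data precision: 1/σ_n² = 1/σ₀² + n/σ².
So 1/σ₀² = 1/7.0331 − 15/119.4 = 0.142185 − 0.125628 = 0.016557.
Hence σ₀² = 1/0.016557 ≈ 60.4.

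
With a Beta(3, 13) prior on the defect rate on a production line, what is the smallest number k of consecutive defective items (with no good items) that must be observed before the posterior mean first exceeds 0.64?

After k defective items and 0 good items the posterior is Beta(3+k, 13), with mean (3+k)/(3+13+k).
Set (3+k)/(16+k) > 0.64 and solve: k > (0.64·16 − 3)/(1 − 0.64) = 20.111.
The smallest integer exceeding 20.111 is 21, and checking k=21: (24)/(37) = 0.6486 > 0.64.

k = 21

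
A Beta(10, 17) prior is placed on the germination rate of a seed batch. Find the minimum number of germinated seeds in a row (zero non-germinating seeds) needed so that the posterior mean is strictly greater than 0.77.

k = 47

After k germinated seeds and 0 non-germinating seeds the posterior is Beta(10+k, 17), with mean (10+k)/(10+17+k).
Set (10+k)/(27+k) > 0.77 and solve: k > (0.77·27 − 10)/(1 − 0.77) = 46.913.
The smallest integer exceeding 46.913 is 47.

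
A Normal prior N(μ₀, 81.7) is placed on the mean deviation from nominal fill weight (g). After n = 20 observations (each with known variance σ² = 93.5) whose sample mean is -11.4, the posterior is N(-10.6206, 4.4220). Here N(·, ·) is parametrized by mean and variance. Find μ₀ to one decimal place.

μ₀ = 3.0

The posterior mean is a precision-weighted average: μ_n = (τ₀μ₀ + τ_data·x̄)/(τ₀+τ_data), with τ₀=1/σ₀² and τ_data=n/σ².
Here τ₀ = 1/81.7 = 0.012240 and τ_data = 20/93.5 = 0.213904, so τ_n = 0.226144.
Rearranging for μ₀: μ₀ = (μ_n·τ_n − τ_data·x̄)/τ₀ = (-10.6206·0.226144 − 0.213904·-11.4) / 0.012240 = 0.036721/0.012240 ≈ 3.0.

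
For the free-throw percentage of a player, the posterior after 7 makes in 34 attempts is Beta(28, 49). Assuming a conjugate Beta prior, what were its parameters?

Beta(21, 22)

Beta is conjugate to the binomial likelihood: posterior = Beta(α+s, β+f).
Subtract the data counts: 28−7=21, 49−27=22.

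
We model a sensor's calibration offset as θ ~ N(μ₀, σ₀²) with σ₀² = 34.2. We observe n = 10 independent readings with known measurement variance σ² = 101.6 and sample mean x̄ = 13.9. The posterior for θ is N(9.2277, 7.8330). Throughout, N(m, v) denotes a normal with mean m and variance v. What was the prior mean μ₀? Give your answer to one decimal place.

With known observation variance, the Normal–Normal posterior has precision τ_n = τ₀ + n/σ² and mean μ_n = (τ₀μ₀ + (n/σ²)x̄)/τ_n.
Here τ₀ = 1/34.2 = 0.029240 and τ_data = 10/101.6 = 0.098425, so τ_n = 0.127665.
Rearranging for μ₀: μ₀ = (μ_n·τ_n − τ_data·x̄)/τ₀ = (9.2277·0.127665 − 0.098425·13.9) / 0.029240 = -0.190053/0.029240 ≈ -6.5.

μ₀ = -6.5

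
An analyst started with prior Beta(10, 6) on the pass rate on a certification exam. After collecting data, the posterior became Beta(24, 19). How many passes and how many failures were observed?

Beta is conjugate to the binomial likelihood: posterior = Beta(a+s, b+f).
Match parameters: s=24−10=14, f=19−6=13.

14 passes and 13 failures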